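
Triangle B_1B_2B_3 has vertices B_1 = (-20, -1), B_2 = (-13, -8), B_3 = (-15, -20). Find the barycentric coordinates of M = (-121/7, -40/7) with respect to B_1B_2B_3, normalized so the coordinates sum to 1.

Signed area of the reference triangle: [B_1B_2B_3] = ½·((-20)·(-8−(-20)) + (-13)·(-20−(-1)) + (-15)·(-1−(-8))) = ½·(-240 + 247 − 105) = -49.
[MB_2B_3] = ½·((-121/7)·(-8−(-20)) + (-13)·(-20−(-40/7)) + (-15)·(-40/7−(-8))) = ½·(-1452/7 + 1300/7 − 240/7) = -28, so the B_1-coordinate is (-28)/(-49) = 4/7.
[B_1MB_3] = ½·((-20)·(-40/7−(-20)) + (-121/7)·(-20−(-1)) + (-15)·(-1−(-40/7))) = ½·(-2000/7 + 2299/7 − 495/7) = -14, so the B_2-coordinate is 2/7.
[B_1B_2M] = ½·((-20)·(-8−(-40/7)) + (-13)·(-40/7−(-1)) + (-121/7)·(-1−(-8))) = ½·(320/7 + 429/7 − 121) = -7, so the B_3-coordinate is 1/7.
Check: 4/7 + 2/7 + 1/7 = 1.

(4/7, 2/7, 1/7)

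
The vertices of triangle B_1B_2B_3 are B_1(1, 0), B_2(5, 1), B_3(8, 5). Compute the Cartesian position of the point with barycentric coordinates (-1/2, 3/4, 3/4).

(37/4, 9/2)

M = (-1/2)·B_1 + (3/4)·B_2 + (3/4)·B_3.
x-coordinate: (-1/2)·1 + (3/4)·5 + (3/4)·8 = 37/4.
y-coordinate: (-1/2)·0 + (3/4)·1 + (3/4)·5 = 9/2.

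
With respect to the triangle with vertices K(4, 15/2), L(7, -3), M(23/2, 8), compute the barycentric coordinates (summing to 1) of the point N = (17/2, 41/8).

Signed area of the reference triangle: [KLM] = ½·(4·(-3−8) + 7·(8−(15/2)) + (23/2)·(15/2−(-3))) = ½·(-44 + 7/2 + 483/4) = 321/8.
[NLM] = ½·((17/2)·(-3−8) + 7·(8−(41/8)) + (23/2)·(41/8−(-3))) = ½·(-187/2 + 161/8 + 1495/16) = 321/32, so the K-coordinate is (321/32)/(321/8) = 1/4.
[KNM] = ½·(4·(41/8−8) + (17/2)·(8−(15/2)) + (23/2)·(15/2−(41/8))) = ½·(-23/2 + 17/4 + 437/16) = 321/32, so the L-coordinate is 1/4.
[KLN] = ½·(4·(-3−(41/8)) + 7·(41/8−(15/2)) + (17/2)·(15/2−(-3))) = ½·(-65/2 − 133/8 + 357/4) = 321/16, so the M-coordinate is 1/2.

(1/4, 1/4, 1/2)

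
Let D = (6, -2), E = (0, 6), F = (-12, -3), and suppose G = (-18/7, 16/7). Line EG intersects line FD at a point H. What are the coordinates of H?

Barycentric coordinates of G with respect to DEF: (1/7, 4/7, 2/7).
On side FD the E-coordinate is zero; dropping G's E-weight 4/7 and renormalizing the remaining 2/7 : 1/7 gives weights 2/3, 1/3 on F, D.
H = (2/3)·(-12, -3) + (1/3)·(6, -2) = (-6, -8/3).

(-6, -8/3)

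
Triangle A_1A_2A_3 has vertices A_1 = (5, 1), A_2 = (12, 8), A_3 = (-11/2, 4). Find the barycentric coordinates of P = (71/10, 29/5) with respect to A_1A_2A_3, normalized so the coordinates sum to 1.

Signed area of the reference triangle: [A_1A_2A_3] = ½·(5·(8−4) + 12·(4−1) + (-11/2)·(1−8)) = ½·(20 + 36 + 77/2) = 189/4.
[PA_2A_3] = ½·((71/10)·(8−4) + 12·(4−(29/5)) + (-11/2)·(29/5−8)) = ½·(142/5 − 108/5 + 121/10) = 189/20, so the A_1-coordinate is (189/20)/(189/4) = 1/5.
[A_1PA_3] = ½·(5·(29/5−4) + (71/10)·(4−1) + (-11/2)·(1−(29/5))) = ½·(9 + 213/10 + 132/5) = 567/20, so the A_2-coordinate is 3/5.
[A_1A_2P] = ½·(5·(8−(29/5)) + 12·(29/5−1) + (71/10)·(1−8)) = ½·(11 + 288/5 − 497/10) = 189/20, so the A_3-coordinate is 1/5.
Check: 1/5 + 3/5 + 1/5 = 1.

(1/5, 3/5, 1/5)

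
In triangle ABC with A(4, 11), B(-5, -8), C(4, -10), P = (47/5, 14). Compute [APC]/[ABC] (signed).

-3/5

[ABC] = ½·(4·(-8−(-10)) + (-5)·(-10−11) + 4·(11−(-8))) = ½·(8 + 105 + 76) = 189/2.
[APC] = ½·(4·(14−(-10)) + (47/5)·(-10−11) + 4·(11−14)) = ½·(96 − 987/5 − 12) = -567/10, so the ratio is (-567/10)/(189/2) = -3/5.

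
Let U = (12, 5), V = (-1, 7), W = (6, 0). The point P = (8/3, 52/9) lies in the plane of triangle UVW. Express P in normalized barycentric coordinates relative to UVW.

Signed area of the reference triangle: [UVW] = ½·(12·(7−0) + (-1)·(0−5) + 6·(5−7)) = ½·(84 + 5 − 12) = 77/2.
[PVW] = ½·((8/3)·(7−0) + (-1)·(0−(52/9)) + 6·(52/9−7)) = ½·(56/3 + 52/9 − 22/3) = 77/9, so the U-coordinate is (77/9)/(77/2) = 2/9.
[UPW] = ½·(12·(52/9−0) + (8/3)·(0−5) + 6·(5−(52/9))) = ½·(208/3 − 40/3 − 14/3) = 77/3, so the V-coordinate is 2/3.
[UVP] = ½·(12·(7−(52/9)) + (-1)·(52/9−5) + (8/3)·(5−7)) = ½·(44/3 − 7/9 − 16/3) = 77/18, so the W-coordinate is 1/9.
Check: 2/9 + 2/3 + 1/9 = 1.

(2/9, 2/3, 1/9)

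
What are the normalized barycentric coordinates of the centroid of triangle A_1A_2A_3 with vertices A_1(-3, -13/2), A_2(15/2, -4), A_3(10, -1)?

The centroid is the average of the vertices, so each weight is 1/3.

(1/3, 1/3, 1/3)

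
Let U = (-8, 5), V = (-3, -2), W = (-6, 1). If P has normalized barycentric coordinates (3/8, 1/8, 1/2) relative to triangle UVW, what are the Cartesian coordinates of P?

(-51/8, 17/8)

P = (3/8)·U + (1/8)·V + (1/2)·W.
x-coordinate: (3/8)·(-8) + (1/8)·(-3) + (1/2)·(-6) = -51/8.
y-coordinate: (3/8)·5 + (1/8)·(-2) + (1/2)·1 = 17/8.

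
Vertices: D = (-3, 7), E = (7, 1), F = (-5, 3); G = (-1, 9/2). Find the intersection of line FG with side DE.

Barycentric coordinates of G with respect to DEF: (1/2, 1/4, 1/4).
On side DE the F-coordinate is zero; dropping G's F-weight 1/4 and renormalizing the remaining 1/2 : 1/4 gives weights 2/3, 1/3 on D, E.
H = (2/3)·(-3, 7) + (1/3)·(7, 1) = (1/3, 5).

(1/3, 5)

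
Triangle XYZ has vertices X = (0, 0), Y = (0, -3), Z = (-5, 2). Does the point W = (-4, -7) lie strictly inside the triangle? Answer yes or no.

Barycentric coordinates of W: (-8/3, 43/15, 4/5).
The three coordinates are negative, positive, positive; a point is interior exactly when all three are positive.

no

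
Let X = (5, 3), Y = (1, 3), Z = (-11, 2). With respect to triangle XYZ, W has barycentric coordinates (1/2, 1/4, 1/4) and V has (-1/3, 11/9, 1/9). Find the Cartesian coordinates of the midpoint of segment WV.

Barycentric coordinates of the midpoint are the average: (1/12, 53/72, 13/72).
Converting: (1/12)·X + (53/72)·Y + (13/72)·Z = (-5/6, 203/72).

(-5/6, 203/72)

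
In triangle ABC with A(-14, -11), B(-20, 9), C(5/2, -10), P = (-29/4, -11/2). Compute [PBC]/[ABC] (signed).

[ABC] = ½·((-14)·(9−(-10)) + (-20)·(-10−(-11)) + (5/2)·(-11−9)) = ½·(-266 − 20 − 50) = -168.
[PBC] = ½·((-29/4)·(9−(-10)) + (-20)·(-10−(-11/2)) + (5/2)·(-11/2−9)) = ½·(-551/4 + 90 − 145/4) = -42, so the ratio is (-42)/(-168) = 1/4.

1/4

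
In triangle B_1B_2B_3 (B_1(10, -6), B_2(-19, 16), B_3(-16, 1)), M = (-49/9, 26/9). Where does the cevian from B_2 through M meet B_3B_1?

Barycentric coordinates of M with respect to B_1B_2B_3: (4/9, 1/3, 2/9).
On side B_3B_1 the B_2-coordinate is zero; dropping M's B_2-weight 1/3 and renormalizing the remaining 2/9 : 4/9 gives weights 1/3, 2/3 on B_3, B_1.
N = (1/3)·(-16, 1) + (2/3)·(10, -6) = (4/3, -11/3).

(4/3, -11/3)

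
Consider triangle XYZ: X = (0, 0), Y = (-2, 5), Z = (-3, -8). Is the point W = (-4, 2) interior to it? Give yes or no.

Barycentric coordinates of W: (-23/31, 38/31, 16/31).
The three coordinates are negative, positive, positive; a point is interior exactly when all three are positive.

no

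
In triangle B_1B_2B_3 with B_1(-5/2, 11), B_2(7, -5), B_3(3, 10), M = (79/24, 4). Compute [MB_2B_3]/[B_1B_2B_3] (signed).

1/4

[B_1B_2B_3] = ½·((-5/2)·(-5−10) + 7·(10−11) + 3·(11−(-5))) = ½·(75/2 − 7 + 48) = 157/4.
[MB_2B_3] = ½·((79/24)·(-5−10) + 7·(10−4) + 3·(4−(-5))) = ½·(-395/8 + 42 + 27) = 157/16, so the ratio is (157/16)/(157/4) = 1/4.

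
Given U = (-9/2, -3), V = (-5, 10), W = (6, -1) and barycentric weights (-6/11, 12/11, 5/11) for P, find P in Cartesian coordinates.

P = (-6/11)·U + (12/11)·V + (5/11)·W.
x-coordinate: (-6/11)·(-9/2) + (12/11)·(-5) + (5/11)·6 = -3/11.
y-coordinate: (-6/11)·(-3) + (12/11)·10 + (5/11)·(-1) = 133/11.

(-3/11, 133/11)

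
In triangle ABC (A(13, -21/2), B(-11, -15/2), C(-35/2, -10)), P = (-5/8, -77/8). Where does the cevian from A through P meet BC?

(-57/4, -35/4)

Barycentric coordinates of P with respect to ABC: (1/2, 1/4, 1/4).
On side BC the A-coordinate is zero; dropping P's A-weight 1/2 and renormalizing the remaining 1/4 : 1/4 gives weights 1/2, 1/2 on B, C.
Q = (1/2)·(-11, -15/2) + (1/2)·(-35/2, -10) = (-57/4, -35/4).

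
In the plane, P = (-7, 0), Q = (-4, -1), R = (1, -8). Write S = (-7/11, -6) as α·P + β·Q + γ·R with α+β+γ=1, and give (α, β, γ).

(1/11, 2/11, 8/11)

Signed area of the reference triangle: [PQR] = ½·((-7)·(-1−(-8)) + (-4)·(-8−0) + 1·(0−(-1))) = ½·(-49 + 32 + 1) = -8.
[SQR] = ½·((-7/11)·(-1−(-8)) + (-4)·(-8−(-6)) + 1·(-6−(-1))) = ½·(-49/11 + 8 − 5) = -8/11, so the P-coordinate is (-8/11)/(-8) = 1/11.
[PSR] = ½·((-7)·(-6−(-8)) + (-7/11)·(-8−0) + 1·(0−(-6))) = ½·(-14 + 56/11 + 6) = -16/11, so the Q-coordinate is 2/11.
[PQS] = ½·((-7)·(-1−(-6)) + (-4)·(-6−0) + (-7/11)·(0−(-1))) = ½·(-35 + 24 − 7/11) = -64/11, so the R-coordinate is 8/11.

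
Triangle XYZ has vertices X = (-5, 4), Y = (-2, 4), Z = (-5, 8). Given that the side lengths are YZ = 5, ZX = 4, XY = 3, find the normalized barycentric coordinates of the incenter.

The incenter has barycentric coordinates proportional to the opposite side lengths: (5 : 4 : 3).
Normalizing by 5+4+3 = 12 gives (5/12, 1/3, 1/4).

(5/12, 1/3, 1/4)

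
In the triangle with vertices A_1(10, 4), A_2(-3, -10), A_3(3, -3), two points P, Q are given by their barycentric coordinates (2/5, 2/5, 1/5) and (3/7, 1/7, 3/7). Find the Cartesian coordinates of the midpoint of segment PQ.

Barycentric coordinates of the midpoint are the average: (29/70, 19/70, 11/35).
Converting: (29/70)·A_1 + (19/70)·A_2 + (11/35)·A_3 = (299/70, -2).

(299/70, -2)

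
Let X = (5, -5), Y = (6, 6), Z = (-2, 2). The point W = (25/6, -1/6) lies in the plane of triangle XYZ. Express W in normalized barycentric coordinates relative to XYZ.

Signed area of the reference triangle: [XYZ] = ½·(5·(6−2) + 6·(2−(-5)) + (-2)·(-5−6)) = ½·(20 + 42 + 22) = 42.
[WYZ] = ½·((25/6)·(6−2) + 6·(2−(-1/6)) + (-2)·(-1/6−6)) = ½·(50/3 + 13 + 37/3) = 21, so the X-coordinate is 21/42 = 1/2.
[XWZ] = ½·(5·(-1/6−2) + (25/6)·(2−(-5)) + (-2)·(-5−(-1/6))) = ½·(-65/6 + 175/6 + 29/3) = 14, so the Y-coordinate is 1/3.
[XYW] = ½·(5·(6−(-1/6)) + 6·(-1/6−(-5)) + (25/6)·(-5−6)) = ½·(185/6 + 29 − 275/6) = 7, so the Z-coordinate is 1/6.
Check: 1/2 + 1/3 + 1/6 = 1.

(1/2, 1/3, 1/6)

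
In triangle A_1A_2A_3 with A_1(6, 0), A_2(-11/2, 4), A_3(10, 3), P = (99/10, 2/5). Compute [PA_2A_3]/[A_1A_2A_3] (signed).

[A_1A_2A_3] = ½·(6·(4−3) + (-11/2)·(3−0) + 10·(0−4)) = ½·(6 − 33/2 − 40) = -101/4.
[PA_2A_3] = ½·((99/10)·(4−3) + (-11/2)·(3−(2/5)) + 10·(2/5−4)) = ½·(99/10 − 143/10 − 36) = -101/5, so the ratio is (-101/5)/(-101/4) = 4/5.

4/5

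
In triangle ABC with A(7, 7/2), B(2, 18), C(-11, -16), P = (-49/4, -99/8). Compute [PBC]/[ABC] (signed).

-1/4

[ABC] = ½·(7·(18−(-16)) + 2·(-16−(7/2)) + (-11)·(7/2−18)) = ½·(238 − 39 + 319/2) = 717/4.
[PBC] = ½·((-49/4)·(18−(-16)) + 2·(-16−(-99/8)) + (-11)·(-99/8−18)) = ½·(-833/2 − 29/4 + 2673/8) = -717/16, so the ratio is (-717/16)/(717/4) = -1/4.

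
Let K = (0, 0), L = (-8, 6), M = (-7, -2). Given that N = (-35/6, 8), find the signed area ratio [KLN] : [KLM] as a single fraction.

[KLM] = ½·(0·(6−(-2)) + (-8)·(-2−0) + (-7)·(0−6)) = ½·(0 + 16 + 42) = 29.
[KLN] = ½·(0·(6−8) + (-8)·(8−0) + (-35/6)·(0−6)) = ½·(0 − 64 + 35) = -29/2, so the ratio is (-29/2)/29 = -1/2.

-1/2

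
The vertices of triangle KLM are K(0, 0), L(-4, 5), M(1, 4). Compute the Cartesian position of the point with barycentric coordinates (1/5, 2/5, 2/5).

N = (1/5)·K + (2/5)·L + (2/5)·M.
x-coordinate: (1/5)·0 + (2/5)·(-4) + (2/5)·1 = -6/5.
y-coordinate: (1/5)·0 + (2/5)·5 + (2/5)·4 = 18/5.

(-6/5, 18/5)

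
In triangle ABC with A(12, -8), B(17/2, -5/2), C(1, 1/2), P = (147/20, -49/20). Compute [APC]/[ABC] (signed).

7/10

[ABC] = ½·(12·(-5/2−(1/2)) + (17/2)·(1/2−(-8)) + 1·(-8−(-5/2))) = ½·(-36 + 289/4 − 11/2) = 123/8.
[APC] = ½·(12·(-49/20−(1/2)) + (147/20)·(1/2−(-8)) + 1·(-8−(-49/20))) = ½·(-177/5 + 2499/40 − 111/20) = 861/80, so the ratio is (861/80)/(123/8) = 7/10.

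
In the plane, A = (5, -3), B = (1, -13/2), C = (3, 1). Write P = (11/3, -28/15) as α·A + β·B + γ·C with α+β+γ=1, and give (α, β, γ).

(7/15, 2/15, 2/5)

Signed area of the reference triangle: [ABC] = ½·(5·(-13/2−1) + 1·(1−(-3)) + 3·(-3−(-13/2))) = ½·(-75/2 + 4 + 21/2) = -23/2.
[PBC] = ½·((11/3)·(-13/2−1) + 1·(1−(-28/15)) + 3·(-28/15−(-13/2))) = ½·(-55/2 + 43/15 + 139/10) = -161/30, so the A-coordinate is (-161/30)/(-23/2) = 7/15.
[APC] = ½·(5·(-28/15−1) + (11/3)·(1−(-3)) + 3·(-3−(-28/15))) = ½·(-43/3 + 44/3 − 17/5) = -23/15, so the B-coordinate is 2/15.
[ABP] = ½·(5·(-13/2−(-28/15)) + 1·(-28/15−(-3)) + (11/3)·(-3−(-13/2))) = ½·(-139/6 + 17/15 + 77/6) = -23/5, so the C-coordinate is 2/5.
Check: 7/15 + 2/15 + 2/5 = 1.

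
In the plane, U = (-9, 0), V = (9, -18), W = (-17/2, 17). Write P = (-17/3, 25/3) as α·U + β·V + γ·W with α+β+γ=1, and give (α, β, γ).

Signed area of the reference triangle: [UVW] = ½·((-9)·(-18−17) + 9·(17−0) + (-17/2)·(0−(-18))) = ½·(315 + 153 − 153) = 315/2.
[PVW] = ½·((-17/3)·(-18−17) + 9·(17−(25/3)) + (-17/2)·(25/3−(-18))) = ½·(595/3 + 78 − 1343/6) = 105/4, so the U-coordinate is (105/4)/(315/2) = 1/6.
[UPW] = ½·((-9)·(25/3−17) + (-17/3)·(17−0) + (-17/2)·(0−(25/3))) = ½·(78 − 289/3 + 425/6) = 105/4, so the V-coordinate is 1/6.
[UVP] = ½·((-9)·(-18−(25/3)) + 9·(25/3−0) + (-17/3)·(0−(-18))) = ½·(237 + 75 − 102) = 105, so the W-coordinate is 2/3.

(1/6, 1/6, 2/3)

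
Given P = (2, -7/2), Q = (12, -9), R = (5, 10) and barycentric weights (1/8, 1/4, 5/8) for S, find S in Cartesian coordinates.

S = (1/8)·P + (1/4)·Q + (5/8)·R.
x-coordinate: (1/8)·2 + (1/4)·12 + (5/8)·5 = 51/8.
y-coordinate: (1/8)·(-7/2) + (1/4)·(-9) + (5/8)·10 = 57/16.

(51/8, 57/16)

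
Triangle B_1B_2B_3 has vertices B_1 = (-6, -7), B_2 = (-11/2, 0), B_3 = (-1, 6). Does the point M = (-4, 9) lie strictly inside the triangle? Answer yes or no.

Barycentric coordinates of M: (-21/19, 36/19, 4/19).
The three coordinates are negative, positive, positive; a point is interior exactly when all three are positive.

no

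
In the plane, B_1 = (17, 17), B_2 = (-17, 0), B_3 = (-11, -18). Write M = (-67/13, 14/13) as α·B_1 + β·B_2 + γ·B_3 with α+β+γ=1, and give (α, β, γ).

(4/13, 6/13, 3/13)

Signed area of the reference triangle: [B_1B_2B_3] = ½·(17·(0−(-18)) + (-17)·(-18−17) + (-11)·(17−0)) = ½·(306 + 595 − 187) = 357.
[MB_2B_3] = ½·((-67/13)·(0−(-18)) + (-17)·(-18−(14/13)) + (-11)·(14/13−0)) = ½·(-1206/13 + 4216/13 − 154/13) = 1428/13, so the B_1-coordinate is (1428/13)/357 = 4/13.
[B_1MB_3] = ½·(17·(14/13−(-18)) + (-67/13)·(-18−17) + (-11)·(17−(14/13))) = ½·(4216/13 + 2345/13 − 2277/13) = 2142/13, so the B_2-coordinate is 6/13.
[B_1B_2M] = ½·(17·(0−(14/13)) + (-17)·(14/13−17) + (-67/13)·(17−0)) = ½·(-238/13 + 3519/13 − 1139/13) = 1071/13, so the B_3-coordinate is 3/13.
Check: 4/13 + 6/13 + 3/13 = 1.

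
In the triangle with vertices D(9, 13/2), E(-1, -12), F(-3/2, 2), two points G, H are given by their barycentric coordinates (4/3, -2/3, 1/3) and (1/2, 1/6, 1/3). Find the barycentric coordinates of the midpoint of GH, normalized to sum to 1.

(11/12, -1/4, 1/3)

Since both coordinate triples sum to 1, the midpoint's barycentrics are the componentwise average.
(4/3+1/2)/2 = 11/12; similarly -1/4 and 1/3.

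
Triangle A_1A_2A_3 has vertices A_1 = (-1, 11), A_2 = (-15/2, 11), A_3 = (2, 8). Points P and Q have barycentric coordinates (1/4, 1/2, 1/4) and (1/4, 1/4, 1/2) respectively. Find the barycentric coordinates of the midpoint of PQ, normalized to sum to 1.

(1/4, 3/8, 3/8)

Since both coordinate triples sum to 1, the midpoint's barycentrics are the componentwise average.
(1/4+1/4)/2 = 1/4; similarly 3/8 and 3/8.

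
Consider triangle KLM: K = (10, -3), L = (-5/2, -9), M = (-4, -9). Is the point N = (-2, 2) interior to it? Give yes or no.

no

Barycentric coordinates of N: (11/6, -142/9, 269/18).
The three coordinates are positive, negative, positive; a point is interior exactly when all three are positive.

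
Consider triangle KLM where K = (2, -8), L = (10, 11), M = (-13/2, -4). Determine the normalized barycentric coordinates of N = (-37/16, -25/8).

Signed area of the reference triangle: [KLM] = ½·(2·(11−(-4)) + 10·(-4−(-8)) + (-13/2)·(-8−11)) = ½·(30 + 40 + 247/2) = 387/4.
[NLM] = ½·((-37/16)·(11−(-4)) + 10·(-4−(-25/8)) + (-13/2)·(-25/8−11)) = ½·(-555/16 − 35/4 + 1469/16) = 387/16, so the K-coordinate is (387/16)/(387/4) = 1/4.
[KNM] = ½·(2·(-25/8−(-4)) + (-37/16)·(-4−(-8)) + (-13/2)·(-8−(-25/8))) = ½·(7/4 − 37/4 + 507/16) = 387/32, so the L-coordinate is 1/8.
[KLN] = ½·(2·(11−(-25/8)) + 10·(-25/8−(-8)) + (-37/16)·(-8−11)) = ½·(113/4 + 195/4 + 703/16) = 1935/32, so the M-coordinate is 5/8.
Check: 1/4 + 1/8 + 5/8 = 1.

(1/4, 1/8, 5/8)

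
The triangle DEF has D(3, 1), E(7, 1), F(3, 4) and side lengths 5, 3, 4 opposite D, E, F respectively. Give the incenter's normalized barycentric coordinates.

(5/12, 1/4, 1/3)

The incenter has barycentric coordinates proportional to the opposite side lengths: (5 : 3 : 4).
Normalizing by 5+3+4 = 12 gives (5/12, 1/4, 1/3).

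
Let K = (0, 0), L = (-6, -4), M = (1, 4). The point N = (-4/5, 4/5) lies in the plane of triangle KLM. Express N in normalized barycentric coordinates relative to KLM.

(2/5, 1/5, 2/5)

Signed area of the reference triangle: [KLM] = ½·(0·(-4−4) + (-6)·(4−0) + 1·(0−(-4))) = ½·(0 − 24 + 4) = -10.
[NLM] = ½·((-4/5)·(-4−4) + (-6)·(4−(4/5)) + 1·(4/5−(-4))) = ½·(32/5 − 96/5 + 24/5) = -4, so the K-coordinate is (-4)/(-10) = 2/5.
[KNM] = ½·(0·(4/5−4) + (-4/5)·(4−0) + 1·(0−(4/5))) = ½·(0 − 16/5 − 4/5) = -2, so the L-coordinate is 1/5.
[KLN] = ½·(0·(-4−(4/5)) + (-6)·(4/5−0) + (-4/5)·(0−(-4))) = ½·(0 − 24/5 − 16/5) = -4, so the M-coordinate is 2/5.
Check: 2/5 + 1/5 + 2/5 = 1.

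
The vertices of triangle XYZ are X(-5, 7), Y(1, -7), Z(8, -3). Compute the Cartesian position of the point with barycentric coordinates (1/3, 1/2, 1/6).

W = (1/3)·X + (1/2)·Y + (1/6)·Z.
x-coordinate: (1/3)·(-5) + (1/2)·1 + (1/6)·8 = 1/6.
y-coordinate: (1/3)·7 + (1/2)·(-7) + (1/6)·(-3) = -5/3.

(1/6, -5/3)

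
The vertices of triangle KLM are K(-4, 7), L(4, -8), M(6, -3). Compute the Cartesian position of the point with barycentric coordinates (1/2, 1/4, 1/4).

N = (1/2)·K + (1/4)·L + (1/4)·M.
x-coordinate: (1/2)·(-4) + (1/4)·4 + (1/4)·6 = 1/2.
y-coordinate: (1/2)·7 + (1/4)·(-8) + (1/4)·(-3) = 3/4.

(1/2, 3/4)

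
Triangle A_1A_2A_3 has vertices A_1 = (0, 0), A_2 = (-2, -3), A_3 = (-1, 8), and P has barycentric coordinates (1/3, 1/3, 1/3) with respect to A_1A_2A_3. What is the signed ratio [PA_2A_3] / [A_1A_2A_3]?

The signed ratio [PA_2A_3]/[A_1A_2A_3] equals the barycentric coordinate of P at vertex A_1, which is 1/3.

1/3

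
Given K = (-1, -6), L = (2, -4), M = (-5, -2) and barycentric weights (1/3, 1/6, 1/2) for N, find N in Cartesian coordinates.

N = (1/3)·K + (1/6)·L + (1/2)·M.
x-coordinate: (1/3)·(-1) + (1/6)·2 + (1/2)·(-5) = -5/2.
y-coordinate: (1/3)·(-6) + (1/6)·(-4) + (1/2)·(-2) = -11/3.

(-5/2, -11/3)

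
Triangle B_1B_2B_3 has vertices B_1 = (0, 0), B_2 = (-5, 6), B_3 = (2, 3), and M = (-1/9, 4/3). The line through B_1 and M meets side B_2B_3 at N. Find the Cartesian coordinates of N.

Barycentric coordinates of M with respect to B_1B_2B_3: (2/3, 1/9, 2/9).
On side B_2B_3 the B_1-coordinate is zero; dropping M's B_1-weight 2/3 and renormalizing the remaining 1/9 : 2/9 gives weights 1/3, 2/3 on B_2, B_3.
N = (1/3)·(-5, 6) + (2/3)·(2, 3) = (-1/3, 4).

(-1/3, 4)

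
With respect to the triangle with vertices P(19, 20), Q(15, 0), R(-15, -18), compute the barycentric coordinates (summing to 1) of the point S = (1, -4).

Signed area of the reference triangle: [PQR] = ½·(19·(0−(-18)) + 15·(-18−20) + (-15)·(20−0)) = ½·(342 − 570 − 300) = -264.
[SQR] = ½·(1·(0−(-18)) + 15·(-18−(-4)) + (-15)·(-4−0)) = ½·(18 − 210 + 60) = -66, so the P-coordinate is (-66)/(-264) = 1/4.
[PSR] = ½·(19·(-4−(-18)) + 1·(-18−20) + (-15)·(20−(-4))) = ½·(266 − 38 − 360) = -66, so the Q-coordinate is 1/4.
[PQS] = ½·(19·(0−(-4)) + 15·(-4−20) + 1·(20−0)) = ½·(76 − 360 + 20) = -132, so the R-coordinate is 1/2.
Check: 1/4 + 1/4 + 1/2 = 1.

(1/4, 1/4, 1/2)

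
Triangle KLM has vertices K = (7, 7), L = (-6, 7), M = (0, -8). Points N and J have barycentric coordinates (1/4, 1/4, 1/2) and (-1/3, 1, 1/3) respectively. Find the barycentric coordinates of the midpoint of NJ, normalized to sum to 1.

Since both coordinate triples sum to 1, the midpoint's barycentrics are the componentwise average.
(1/4+-1/3)/2 = -1/24; similarly 5/8 and 5/12.

(-1/24, 5/8, 5/12)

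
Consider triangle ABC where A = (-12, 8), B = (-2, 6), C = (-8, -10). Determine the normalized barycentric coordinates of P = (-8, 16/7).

Signed area of the reference triangle: [ABC] = ½·((-12)·(6−(-10)) + (-2)·(-10−8) + (-8)·(8−6)) = ½·(-192 + 36 − 16) = -86.
[PBC] = ½·((-8)·(6−(-10)) + (-2)·(-10−(16/7)) + (-8)·(16/7−6)) = ½·(-128 + 172/7 + 208/7) = -258/7, so the A-coordinate is (-258/7)/(-86) = 3/7.
[APC] = ½·((-12)·(16/7−(-10)) + (-8)·(-10−8) + (-8)·(8−(16/7))) = ½·(-1032/7 + 144 − 320/7) = -172/7, so the B-coordinate is 2/7.
[ABP] = ½·((-12)·(6−(16/7)) + (-2)·(16/7−8) + (-8)·(8−6)) = ½·(-312/7 + 80/7 − 16) = -172/7, so the C-coordinate is 2/7.

(3/7, 2/7, 2/7)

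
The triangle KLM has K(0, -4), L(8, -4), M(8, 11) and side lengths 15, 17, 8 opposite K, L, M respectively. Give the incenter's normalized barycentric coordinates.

(3/8, 17/40, 1/5)

The incenter has barycentric coordinates proportional to the opposite side lengths: (15 : 17 : 8).
Normalizing by 15+17+8 = 40 gives (3/8, 17/40, 1/5).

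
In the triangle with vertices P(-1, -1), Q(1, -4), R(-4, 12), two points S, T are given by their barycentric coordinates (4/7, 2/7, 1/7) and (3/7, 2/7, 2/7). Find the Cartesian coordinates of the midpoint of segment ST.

Barycentric coordinates of the midpoint are the average: (1/2, 2/7, 3/14).
Converting: (1/2)·P + (2/7)·Q + (3/14)·R = (-15/14, 13/14).

(-15/14, 13/14)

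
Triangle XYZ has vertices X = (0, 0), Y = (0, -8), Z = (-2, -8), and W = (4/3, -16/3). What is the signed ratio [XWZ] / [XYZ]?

4/3

[XYZ] = ½·(0·(-8−(-8)) + 0·(-8−0) + (-2)·(0−(-8))) = ½·(0 + 0 − 16) = -8.
[XWZ] = ½·(0·(-16/3−(-8)) + (4/3)·(-8−0) + (-2)·(0−(-16/3))) = ½·(0 − 32/3 − 32/3) = -32/3, so the ratio is (-32/3)/(-8) = 4/3.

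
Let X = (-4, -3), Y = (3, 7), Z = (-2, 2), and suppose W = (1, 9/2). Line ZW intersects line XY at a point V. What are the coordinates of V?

(8/5, 5)

Barycentric coordinates of W with respect to XYZ: (1/6, 2/3, 1/6).
On side XY the Z-coordinate is zero; dropping W's Z-weight 1/6 and renormalizing the remaining 1/6 : 2/3 gives weights 1/5, 4/5 on X, Y.
V = (1/5)·(-4, -3) + (4/5)·(3, 7) = (8/5, 5).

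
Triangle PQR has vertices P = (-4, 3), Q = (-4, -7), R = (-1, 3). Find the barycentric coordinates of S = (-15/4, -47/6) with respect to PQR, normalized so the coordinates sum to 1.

(-1/6, 13/12, 1/12)

Signed area of the reference triangle: [PQR] = ½·((-4)·(-7−3) + (-4)·(3−3) + (-1)·(3−(-7))) = ½·(40 + 0 − 10) = 15.
[SQR] = ½·((-15/4)·(-7−3) + (-4)·(3−(-47/6)) + (-1)·(-47/6−(-7))) = ½·(75/2 − 130/3 + 5/6) = -5/2, so the P-coordinate is (-5/2)/15 = -1/6.
[PSR] = ½·((-4)·(-47/6−3) + (-15/4)·(3−3) + (-1)·(3−(-47/6))) = ½·(130/3 + 0 − 65/6) = 65/4, so the Q-coordinate is 13/12.
[PQS] = ½·((-4)·(-7−(-47/6)) + (-4)·(-47/6−3) + (-15/4)·(3−(-7))) = ½·(-10/3 + 130/3 − 75/2) = 5/4, so the R-coordinate is 1/12.
Check: -1/6 + 13/12 + 1/12 = 1.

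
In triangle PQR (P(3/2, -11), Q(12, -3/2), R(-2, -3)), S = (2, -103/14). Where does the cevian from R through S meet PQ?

(18/5, -91/10)

Barycentric coordinates of S with respect to PQR: (4/7, 1/7, 2/7).
On side PQ the R-coordinate is zero; dropping S's R-weight 2/7 and renormalizing the remaining 4/7 : 1/7 gives weights 4/5, 1/5 on P, Q.
T = (4/5)·(3/2, -11) + (1/5)·(12, -3/2) = (18/5, -91/10).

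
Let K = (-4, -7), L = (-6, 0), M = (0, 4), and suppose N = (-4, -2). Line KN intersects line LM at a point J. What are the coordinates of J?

(-4, 4/3)

Barycentric coordinates of N with respect to KLM: (2/5, 2/5, 1/5).
On side LM the K-coordinate is zero; dropping N's K-weight 2/5 and renormalizing the remaining 2/5 : 1/5 gives weights 2/3, 1/3 on L, M.
J = (2/3)·(-6, 0) + (1/3)·(0, 4) = (-4, 4/3).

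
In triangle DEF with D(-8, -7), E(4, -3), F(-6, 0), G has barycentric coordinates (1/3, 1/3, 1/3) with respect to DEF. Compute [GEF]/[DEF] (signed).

1/3

The signed ratio [GEF]/[DEF] equals the barycentric coordinate of G at vertex D, which is 1/3.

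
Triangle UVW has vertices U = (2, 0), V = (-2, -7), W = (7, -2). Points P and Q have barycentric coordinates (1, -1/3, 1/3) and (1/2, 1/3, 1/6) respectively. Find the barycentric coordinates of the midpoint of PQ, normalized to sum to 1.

Since both coordinate triples sum to 1, the midpoint's barycentrics are the componentwise average.
(1+1/2)/2 = 3/4; similarly 0 and 1/4.

(3/4, 0, 1/4)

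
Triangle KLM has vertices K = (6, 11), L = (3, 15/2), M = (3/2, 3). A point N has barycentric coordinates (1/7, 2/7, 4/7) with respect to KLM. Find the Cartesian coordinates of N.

N = (1/7)·K + (2/7)·L + (4/7)·M.
x-coordinate: (1/7)·6 + (2/7)·3 + (4/7)·(3/2) = 18/7.
y-coordinate: (1/7)·11 + (2/7)·(15/2) + (4/7)·3 = 38/7.

(18/7, 38/7)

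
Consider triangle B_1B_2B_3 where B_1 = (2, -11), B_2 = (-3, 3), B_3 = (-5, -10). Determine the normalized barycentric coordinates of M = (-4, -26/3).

(1/9, 1/9, 7/9)

Signed area of the reference triangle: [B_1B_2B_3] = ½·(2·(3−(-10)) + (-3)·(-10−(-11)) + (-5)·(-11−3)) = ½·(26 − 3 + 70) = 93/2.
[MB_2B_3] = ½·((-4)·(3−(-10)) + (-3)·(-10−(-26/3)) + (-5)·(-26/3−3)) = ½·(-52 + 4 + 175/3) = 31/6, so the B_1-coordinate is (31/6)/(93/2) = 1/9.
[B_1MB_3] = ½·(2·(-26/3−(-10)) + (-4)·(-10−(-11)) + (-5)·(-11−(-26/3))) = ½·(8/3 − 4 + 35/3) = 31/6, so the B_2-coordinate is 1/9.
[B_1B_2M] = ½·(2·(3−(-26/3)) + (-3)·(-26/3−(-11)) + (-4)·(-11−3)) = ½·(70/3 − 7 + 56) = 217/6, so the B_3-coordinate is 7/9.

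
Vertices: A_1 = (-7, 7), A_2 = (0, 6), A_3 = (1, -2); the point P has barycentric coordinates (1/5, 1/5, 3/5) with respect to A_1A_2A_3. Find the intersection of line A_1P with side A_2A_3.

(3/4, 0)

Line A_1P meets A_2A_3 where the A_1-coordinate vanishes; zeroing P's A_1-weight and renormalizing leaves A_2, A_3-weights 1/5 : 3/5 → (1/4, 3/4).
So Q = (1/4)·A_2 + (3/4)·A_3 = (3/4, 0).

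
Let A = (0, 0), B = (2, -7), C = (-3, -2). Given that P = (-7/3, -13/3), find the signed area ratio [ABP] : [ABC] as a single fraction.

1

[ABC] = ½·(0·(-7−(-2)) + 2·(-2−0) + (-3)·(0−(-7))) = ½·(0 − 4 − 21) = -25/2.
[ABP] = ½·(0·(-7−(-13/3)) + 2·(-13/3−0) + (-7/3)·(0−(-7))) = ½·(0 − 26/3 − 49/3) = -25/2, so the ratio is (-25/2)/(-25/2) = 1.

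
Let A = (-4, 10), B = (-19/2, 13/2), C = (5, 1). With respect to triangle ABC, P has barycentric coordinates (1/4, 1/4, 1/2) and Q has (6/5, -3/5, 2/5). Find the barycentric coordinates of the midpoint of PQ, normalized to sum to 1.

Since both coordinate triples sum to 1, the midpoint's barycentrics are the componentwise average.
(1/4+6/5)/2 = 29/40; similarly -7/40 and 9/20.

(29/40, -7/40, 9/20)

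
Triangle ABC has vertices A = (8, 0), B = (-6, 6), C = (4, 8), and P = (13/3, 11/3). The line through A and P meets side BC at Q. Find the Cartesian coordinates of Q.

(2/3, 22/3)

Barycentric coordinates of P with respect to ABC: (1/2, 1/6, 1/3).
On side BC the A-coordinate is zero; dropping P's A-weight 1/2 and renormalizing the remaining 1/6 : 1/3 gives weights 1/3, 2/3 on B, C.
Q = (1/3)·(-6, 6) + (2/3)·(4, 8) = (2/3, 22/3).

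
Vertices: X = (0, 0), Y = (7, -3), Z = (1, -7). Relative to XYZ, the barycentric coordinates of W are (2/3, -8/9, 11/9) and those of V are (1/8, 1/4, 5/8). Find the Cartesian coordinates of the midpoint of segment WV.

(-21/16, -793/144)

Barycentric coordinates of the midpoint are the average: (19/48, -23/72, 133/144).
Converting: (19/48)·X + (-23/72)·Y + (133/144)·Z = (-21/16, -793/144).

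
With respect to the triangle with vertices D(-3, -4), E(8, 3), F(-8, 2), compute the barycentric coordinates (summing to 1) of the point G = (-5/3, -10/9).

(5/9, 2/9, 2/9)

Signed area of the reference triangle: [DEF] = ½·((-3)·(3−2) + 8·(2−(-4)) + (-8)·(-4−3)) = ½·(-3 + 48 + 56) = 101/2.
[GEF] = ½·((-5/3)·(3−2) + 8·(2−(-10/9)) + (-8)·(-10/9−3)) = ½·(-5/3 + 224/9 + 296/9) = 505/18, so the D-coordinate is (505/18)/(101/2) = 5/9.
[DGF] = ½·((-3)·(-10/9−2) + (-5/3)·(2−(-4)) + (-8)·(-4−(-10/9))) = ½·(28/3 − 10 + 208/9) = 101/9, so the E-coordinate is 2/9.
[DEG] = ½·((-3)·(3−(-10/9)) + 8·(-10/9−(-4)) + (-5/3)·(-4−3)) = ½·(-37/3 + 208/9 + 35/3) = 101/9, so the F-coordinate is 2/9.
Check: 5/9 + 2/9 + 2/9 = 1.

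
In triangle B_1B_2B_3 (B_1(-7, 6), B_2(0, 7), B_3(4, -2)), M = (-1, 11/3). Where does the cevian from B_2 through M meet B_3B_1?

(-3/2, 2)

Barycentric coordinates of M with respect to B_1B_2B_3: (1/3, 1/3, 1/3).
On side B_3B_1 the B_2-coordinate is zero; dropping M's B_2-weight 1/3 and renormalizing the remaining 1/3 : 1/3 gives weights 1/2, 1/2 on B_3, B_1.
N = (1/2)·(4, -2) + (1/2)·(-7, 6) = (-3/2, 2).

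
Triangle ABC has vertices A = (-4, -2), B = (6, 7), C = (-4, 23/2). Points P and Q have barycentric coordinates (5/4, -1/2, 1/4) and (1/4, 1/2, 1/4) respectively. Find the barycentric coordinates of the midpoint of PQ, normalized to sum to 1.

Since both coordinate triples sum to 1, the midpoint's barycentrics are the componentwise average.
(5/4+1/4)/2 = 3/4; similarly 0 and 1/4.

(3/4, 0, 1/4)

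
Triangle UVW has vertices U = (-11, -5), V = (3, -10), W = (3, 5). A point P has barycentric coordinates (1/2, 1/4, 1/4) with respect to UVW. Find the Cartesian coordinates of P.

(-4, -15/4)

P = (1/2)·U + (1/4)·V + (1/4)·W.
x-coordinate: (1/2)·(-11) + (1/4)·3 + (1/4)·3 = -4.
y-coordinate: (1/2)·(-5) + (1/4)·(-10) + (1/4)·5 = -15/4.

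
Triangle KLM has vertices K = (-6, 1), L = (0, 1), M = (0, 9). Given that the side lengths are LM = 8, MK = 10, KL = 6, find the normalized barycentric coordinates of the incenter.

The incenter has barycentric coordinates proportional to the opposite side lengths: (8 : 10 : 6).
Normalizing by 8+10+6 = 24 gives (1/3, 5/12, 1/4).

(1/3, 5/12, 1/4)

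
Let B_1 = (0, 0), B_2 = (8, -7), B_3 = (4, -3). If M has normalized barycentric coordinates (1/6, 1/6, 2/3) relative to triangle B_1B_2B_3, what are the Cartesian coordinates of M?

M = (1/6)·B_1 + (1/6)·B_2 + (2/3)·B_3.
x-coordinate: (1/6)·0 + (1/6)·8 + (2/3)·4 = 4.
y-coordinate: (1/6)·0 + (1/6)·(-7) + (2/3)·(-3) = -19/6.

(4, -19/6)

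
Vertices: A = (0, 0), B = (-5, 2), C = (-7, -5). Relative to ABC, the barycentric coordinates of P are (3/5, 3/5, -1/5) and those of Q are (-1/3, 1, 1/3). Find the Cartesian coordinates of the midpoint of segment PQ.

(-67/15, 19/15)

Barycentric coordinates of the midpoint are the average: (2/15, 4/5, 1/15).
Converting: (2/15)·A + (4/5)·B + (1/15)·C = (-67/15, 19/15).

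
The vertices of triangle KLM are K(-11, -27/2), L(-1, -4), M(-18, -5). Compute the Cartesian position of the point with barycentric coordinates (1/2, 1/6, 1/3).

(-35/3, -109/12)

N = (1/2)·K + (1/6)·L + (1/3)·M.
x-coordinate: (1/2)·(-11) + (1/6)·(-1) + (1/3)·(-18) = -35/3.
y-coordinate: (1/2)·(-27/2) + (1/6)·(-4) + (1/3)·(-5) = -109/12.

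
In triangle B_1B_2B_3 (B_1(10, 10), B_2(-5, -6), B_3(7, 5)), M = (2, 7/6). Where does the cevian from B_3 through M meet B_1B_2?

Barycentric coordinates of M with respect to B_1B_2B_3: (1/3, 1/2, 1/6).
On side B_1B_2 the B_3-coordinate is zero; dropping M's B_3-weight 1/6 and renormalizing the remaining 1/3 : 1/2 gives weights 2/5, 3/5 on B_1, B_2.
N = (2/5)·(10, 10) + (3/5)·(-5, -6) = (1, 2/5).

(1, 2/5)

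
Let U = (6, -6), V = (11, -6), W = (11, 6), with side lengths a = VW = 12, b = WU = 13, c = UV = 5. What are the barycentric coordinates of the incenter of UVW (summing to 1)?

(2/5, 13/30, 1/6)

The incenter has barycentric coordinates proportional to the opposite side lengths: (12 : 13 : 5).
Normalizing by 12+13+5 = 30 gives (2/5, 13/30, 1/6).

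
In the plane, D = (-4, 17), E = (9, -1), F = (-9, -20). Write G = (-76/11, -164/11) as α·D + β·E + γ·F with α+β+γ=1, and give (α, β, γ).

Signed area of the reference triangle: [DEF] = ½·((-4)·(-1−(-20)) + 9·(-20−17) + (-9)·(17−(-1))) = ½·(-76 − 333 − 162) = -571/2.
[GEF] = ½·((-76/11)·(-1−(-20)) + 9·(-20−(-164/11)) + (-9)·(-164/11−(-1))) = ½·(-1444/11 − 504/11 + 1377/11) = -571/22, so the D-coordinate is (-571/22)/(-571/2) = 1/11.
[DGF] = ½·((-4)·(-164/11−(-20)) + (-76/11)·(-20−17) + (-9)·(17−(-164/11))) = ½·(-224/11 + 2812/11 − 3159/11) = -571/22, so the E-coordinate is 1/11.
[DEG] = ½·((-4)·(-1−(-164/11)) + 9·(-164/11−17) + (-76/11)·(17−(-1))) = ½·(-612/11 − 3159/11 − 1368/11) = -5139/22, so the F-coordinate is 9/11.
Check: 1/11 + 1/11 + 9/11 = 1.

(1/11, 1/11, 9/11)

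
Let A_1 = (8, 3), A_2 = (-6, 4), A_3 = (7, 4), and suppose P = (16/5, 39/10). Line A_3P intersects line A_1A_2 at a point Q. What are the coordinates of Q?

Barycentric coordinates of P with respect to A_1A_2A_3: (1/10, 3/10, 3/5).
On side A_1A_2 the A_3-coordinate is zero; dropping P's A_3-weight 3/5 and renormalizing the remaining 1/10 : 3/10 gives weights 1/4, 3/4 on A_1, A_2.
Q = (1/4)·(8, 3) + (3/4)·(-6, 4) = (-5/2, 15/4).

(-5/2, 15/4)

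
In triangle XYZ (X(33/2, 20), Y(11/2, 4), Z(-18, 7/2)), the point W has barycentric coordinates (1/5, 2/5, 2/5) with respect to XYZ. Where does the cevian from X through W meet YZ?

Line XW meets YZ where the X-coordinate vanishes; zeroing W's X-weight and renormalizing leaves Y, Z-weights 2/5 : 2/5 → (1/2, 1/2).
So V = (1/2)·Y + (1/2)·Z = (-25/4, 15/4).

(-25/4, 15/4)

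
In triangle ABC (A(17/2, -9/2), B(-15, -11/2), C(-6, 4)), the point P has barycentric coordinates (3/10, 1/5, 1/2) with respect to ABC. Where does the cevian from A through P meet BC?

(-60/7, 9/7)

Line AP meets BC where the A-coordinate vanishes; zeroing P's A-weight and renormalizing leaves B, C-weights 1/5 : 1/2 → (2/7, 5/7).
So Q = (2/7)·B + (5/7)·C = (-60/7, 9/7).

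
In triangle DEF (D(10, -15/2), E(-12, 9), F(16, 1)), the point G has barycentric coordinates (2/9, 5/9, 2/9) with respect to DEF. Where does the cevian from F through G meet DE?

Line FG meets DE where the F-coordinate vanishes; zeroing G's F-weight and renormalizing leaves D, E-weights 2/9 : 5/9 → (2/7, 5/7).
So H = (2/7)·D + (5/7)·E = (-40/7, 30/7).

(-40/7, 30/7)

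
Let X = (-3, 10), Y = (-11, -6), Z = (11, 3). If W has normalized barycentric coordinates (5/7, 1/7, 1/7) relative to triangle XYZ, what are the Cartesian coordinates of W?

(-15/7, 47/7)

W = (5/7)·X + (1/7)·Y + (1/7)·Z.
x-coordinate: (5/7)·(-3) + (1/7)·(-11) + (1/7)·11 = -15/7.
y-coordinate: (5/7)·10 + (1/7)·(-6) + (1/7)·3 = 47/7.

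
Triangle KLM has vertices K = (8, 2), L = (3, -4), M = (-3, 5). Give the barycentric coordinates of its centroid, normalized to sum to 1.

The centroid is the average of the vertices, so each weight is 1/3.

(1/3, 1/3, 1/3)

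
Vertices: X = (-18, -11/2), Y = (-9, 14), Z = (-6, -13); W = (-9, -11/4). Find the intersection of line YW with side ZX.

Barycentric coordinates of W with respect to XYZ: (1/6, 1/3, 1/2).
On side ZX the Y-coordinate is zero; dropping W's Y-weight 1/3 and renormalizing the remaining 1/2 : 1/6 gives weights 3/4, 1/4 on Z, X.
V = (3/4)·(-6, -13) + (1/4)·(-18, -11/2) = (-9, -89/8).

(-9, -89/8)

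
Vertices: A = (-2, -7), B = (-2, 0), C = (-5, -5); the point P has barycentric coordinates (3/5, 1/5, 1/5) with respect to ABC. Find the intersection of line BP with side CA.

Line BP meets CA where the B-coordinate vanishes; zeroing P's B-weight and renormalizing leaves C, A-weights 1/5 : 3/5 → (1/4, 3/4).
So Q = (1/4)·C + (3/4)·A = (-11/4, -13/2).

(-11/4, -13/2)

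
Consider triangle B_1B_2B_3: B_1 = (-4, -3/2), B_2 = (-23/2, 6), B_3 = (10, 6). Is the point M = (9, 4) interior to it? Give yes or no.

Barycentric coordinates of M: (4/15, -82/645, 37/43).
The three coordinates are positive, negative, positive; a point is interior exactly when all three are positive.

no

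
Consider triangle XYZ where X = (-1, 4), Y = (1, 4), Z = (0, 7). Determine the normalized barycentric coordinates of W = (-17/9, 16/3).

(11/9, -2/3, 4/9)

Signed area of the reference triangle: [XYZ] = ½·((-1)·(4−7) + 1·(7−4) + 0·(4−4)) = ½·(3 + 3 + 0) = 3.
[WYZ] = ½·((-17/9)·(4−7) + 1·(7−(16/3)) + 0·(16/3−4)) = ½·(17/3 + 5/3 + 0) = 11/3, so the X-coordinate is (11/3)/3 = 11/9.
[XWZ] = ½·((-1)·(16/3−7) + (-17/9)·(7−4) + 0·(4−(16/3))) = ½·(5/3 − 17/3 + 0) = -2, so the Y-coordinate is -2/3.
[XYW] = ½·((-1)·(4−(16/3)) + 1·(16/3−4) + (-17/9)·(4−4)) = ½·(4/3 + 4/3 + 0) = 4/3, so the Z-coordinate is 4/9.
Check: 11/9 − 2/3 + 4/9 = 1.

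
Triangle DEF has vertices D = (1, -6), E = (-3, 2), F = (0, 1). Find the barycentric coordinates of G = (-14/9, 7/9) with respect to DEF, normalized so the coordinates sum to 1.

Signed area of the reference triangle: [DEF] = ½·(1·(2−1) + (-3)·(1−(-6)) + 0·(-6−2)) = ½·(1 − 21 + 0) = -10.
[GEF] = ½·((-14/9)·(2−1) + (-3)·(1−(7/9)) + 0·(7/9−2)) = ½·(-14/9 − 2/3 + 0) = -10/9, so the D-coordinate is (-10/9)/(-10) = 1/9.
[DGF] = ½·(1·(7/9−1) + (-14/9)·(1−(-6)) + 0·(-6−(7/9))) = ½·(-2/9 − 98/9 + 0) = -50/9, so the E-coordinate is 5/9.
[DEG] = ½·(1·(2−(7/9)) + (-3)·(7/9−(-6)) + (-14/9)·(-6−2)) = ½·(11/9 − 61/3 + 112/9) = -10/3, so the F-coordinate is 1/3.
Check: 1/9 + 5/9 + 1/3 = 1.

(1/9, 5/9, 1/3)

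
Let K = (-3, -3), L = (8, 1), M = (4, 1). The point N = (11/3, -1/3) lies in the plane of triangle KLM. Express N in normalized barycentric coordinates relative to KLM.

Signed area of the reference triangle: [KLM] = ½·((-3)·(1−1) + 8·(1−(-3)) + 4·(-3−1)) = ½·(0 + 32 − 16) = 8.
[NLM] = ½·((11/3)·(1−1) + 8·(1−(-1/3)) + 4·(-1/3−1)) = ½·(0 + 32/3 − 16/3) = 8/3, so the K-coordinate is (8/3)/8 = 1/3.
[KNM] = ½·((-3)·(-1/3−1) + (11/3)·(1−(-3)) + 4·(-3−(-1/3))) = ½·(4 + 44/3 − 32/3) = 4, so the L-coordinate is 1/2.
[KLN] = ½·((-3)·(1−(-1/3)) + 8·(-1/3−(-3)) + (11/3)·(-3−1)) = ½·(-4 + 64/3 − 44/3) = 4/3, so the M-coordinate is 1/6.
Check: 1/3 + 1/2 + 1/6 = 1.

(1/3, 1/2, 1/6)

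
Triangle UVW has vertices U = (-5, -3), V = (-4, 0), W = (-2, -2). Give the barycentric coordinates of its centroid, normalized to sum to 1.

The centroid is the average of the vertices, so each weight is 1/3.

(1/3, 1/3, 1/3)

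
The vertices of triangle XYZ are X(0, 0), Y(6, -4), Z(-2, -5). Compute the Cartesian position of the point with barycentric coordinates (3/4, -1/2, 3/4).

W = (3/4)·X + (-1/2)·Y + (3/4)·Z.
x-coordinate: (3/4)·0 + (-1/2)·6 + (3/4)·(-2) = -9/2.
y-coordinate: (3/4)·0 + (-1/2)·(-4) + (3/4)·(-5) = -7/4.

(-9/2, -7/4)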